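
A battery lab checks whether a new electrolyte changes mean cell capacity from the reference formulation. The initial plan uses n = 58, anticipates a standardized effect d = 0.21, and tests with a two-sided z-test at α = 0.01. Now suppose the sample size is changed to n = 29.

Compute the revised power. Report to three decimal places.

Power ≈ 0.074

With n = 29: δ = d·√n = 0.21 × √29 = 1.1309. Critical value z_{0.005} = 2.576.
Revised power = Φ(δ − 2.576) + Φ(−δ − 2.576) = Φ(-1.445) + Φ(-3.707) = 0.0742 + 0.0001 = 0.0743.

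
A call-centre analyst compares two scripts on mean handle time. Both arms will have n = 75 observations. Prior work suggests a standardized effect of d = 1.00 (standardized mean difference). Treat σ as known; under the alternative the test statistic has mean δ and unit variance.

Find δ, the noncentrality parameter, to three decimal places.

δ = d·√(n/2) = 1.00 × √(75/2) = 6.1237

δ ≈ 6.124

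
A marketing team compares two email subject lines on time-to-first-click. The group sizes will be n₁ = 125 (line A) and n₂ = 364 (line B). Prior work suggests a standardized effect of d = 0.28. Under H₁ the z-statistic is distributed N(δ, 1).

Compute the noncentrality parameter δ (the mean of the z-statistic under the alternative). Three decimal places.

δ = d / √(1/n₁ + 1/n₂) = 0.28 / √(1/125 + 1/364) = 2.7009

δ ≈ 2.701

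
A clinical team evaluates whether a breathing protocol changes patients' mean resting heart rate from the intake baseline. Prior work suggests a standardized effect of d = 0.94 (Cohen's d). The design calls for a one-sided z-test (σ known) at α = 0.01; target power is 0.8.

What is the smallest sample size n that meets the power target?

Set Φ(δ − 2.326) = 0.8; then δ − 2.326 = Φ⁻¹(0.8) = 0.842, giving δ = 3.168.
δ = d·√n ⇒ n = (δ/d)² = (3.168 / 0.94)² = 11.36.
Round up to the next whole unit.

n = 12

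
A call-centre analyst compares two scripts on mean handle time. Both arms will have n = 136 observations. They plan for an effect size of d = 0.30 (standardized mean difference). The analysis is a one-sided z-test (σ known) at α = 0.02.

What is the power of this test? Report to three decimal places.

Power ≈ 0.663

Noncentrality parameter: δ = d·√(n/2) = 0.30 × √(136/2) = 2.4739
One-sided α = 0.02 → critical value z_{0.02} = 2.054.
Power = P(Z > 2.054 − δ) = Φ(0.420) = 0.6628.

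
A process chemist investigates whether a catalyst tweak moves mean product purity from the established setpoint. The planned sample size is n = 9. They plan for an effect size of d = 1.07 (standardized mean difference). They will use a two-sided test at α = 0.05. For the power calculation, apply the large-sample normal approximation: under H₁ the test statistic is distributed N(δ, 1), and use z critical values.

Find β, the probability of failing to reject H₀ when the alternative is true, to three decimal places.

Noncentrality parameter: δ = d·√n = 1.07 × √9 = 3.2100
Critical value for a two-sided test at α = 0.05: z_{α/2} = 1.960.
Power = Φ(δ − 1.960) + Φ(−δ − 1.960) = Φ(1.250) + Φ(-5.170) = 0.8944 + 0.0000 = 0.8944.
Type II error: β = 1 − power = 1 − 0.8944 = 0.1056.

β ≈ 0.106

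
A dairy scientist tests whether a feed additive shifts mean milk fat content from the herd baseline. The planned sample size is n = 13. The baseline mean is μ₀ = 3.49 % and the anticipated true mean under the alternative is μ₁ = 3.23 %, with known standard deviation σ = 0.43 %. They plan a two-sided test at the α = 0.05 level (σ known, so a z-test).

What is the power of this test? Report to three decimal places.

Power ≈ 0.587

Standardized effect: d = |μ₁ − μ₀| / σ = |3.23 − 3.49| / 0.43 = 0.6047
Noncentrality parameter: δ = d·√n = 0.6047 × √13 = 2.1801
Two-sided α = 0.05 → critical value z_{0.025} = 1.960.
Power = Φ(δ − 1.960) + Φ(−δ − 1.960) = Φ(0.220) + Φ(-4.140) = 0.5871 + 0.0000 = 0.5871.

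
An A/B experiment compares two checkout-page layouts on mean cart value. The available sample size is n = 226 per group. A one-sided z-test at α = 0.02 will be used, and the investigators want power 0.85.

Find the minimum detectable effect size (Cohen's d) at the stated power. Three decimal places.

Required noncentrality: δ = z_{0.02} + z_{0.15} = 2.054 + 1.036 = 3.090.
δ = d·√(n/2) ⇒ d = δ/√(n/2) = 3.090/√(226/2) = 0.2907.

d ≈ 0.291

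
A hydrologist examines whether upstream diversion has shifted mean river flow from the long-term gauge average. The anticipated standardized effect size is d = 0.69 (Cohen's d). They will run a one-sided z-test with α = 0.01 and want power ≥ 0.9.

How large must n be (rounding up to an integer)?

n = 28

Set Φ(δ − 2.326) = 0.9; then δ − 2.326 = Φ⁻¹(0.9) = 1.282, giving δ = 3.608.
δ = d·√n ⇒ n = (δ/d)² = (3.608 / 0.69)² = 27.34.
Rounding up, n = 28.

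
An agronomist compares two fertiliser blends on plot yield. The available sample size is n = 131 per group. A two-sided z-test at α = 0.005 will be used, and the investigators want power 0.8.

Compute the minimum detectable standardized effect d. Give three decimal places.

d ≈ 0.451

Required noncentrality: δ = z_{0.0025} + z_{0.20} = 2.807 + 0.842 = 3.649.
(The second rejection-region term Φ(−δ − z_{α/2}) is negligible and dropped.)
δ = d·√(n/2) ⇒ d = δ/√(n/2) = 3.649/√(131/2) = 0.4508.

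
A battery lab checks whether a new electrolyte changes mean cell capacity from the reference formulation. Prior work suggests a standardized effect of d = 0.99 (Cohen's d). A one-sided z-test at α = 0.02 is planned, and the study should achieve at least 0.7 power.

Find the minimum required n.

Set Φ(δ − 2.054) = 0.7; then δ − 2.054 = Φ⁻¹(0.7) = 0.524, giving δ = 2.578.
δ = d·√n ⇒ n = (δ/d)² = (2.578 / 0.99)² = 6.78.
Round up to the next whole unit.

n = 7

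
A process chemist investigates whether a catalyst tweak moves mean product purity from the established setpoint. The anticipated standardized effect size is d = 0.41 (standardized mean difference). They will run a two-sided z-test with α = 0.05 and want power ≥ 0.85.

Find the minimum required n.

n = 54

For power 0.85 need Φ(δ − z_{0.025}) = 0.85, so δ = z_{0.025} + z_{0.15} = 1.960 + 1.036 = 2.996.
(The Φ(−δ − z_{α/2}) term is vanishingly small for δ > 0 and is dropped in the standard sample-size formula.)
δ = d·√n ⇒ n = (δ/d)² = (2.996 / 0.41)² = 53.41.
Rounding up, n = 54.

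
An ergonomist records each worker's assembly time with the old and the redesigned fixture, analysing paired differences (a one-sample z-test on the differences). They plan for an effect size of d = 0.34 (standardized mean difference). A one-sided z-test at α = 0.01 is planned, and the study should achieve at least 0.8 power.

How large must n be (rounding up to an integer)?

n = 87

Set Φ(δ − 2.326) = 0.8; then δ − 2.326 = Φ⁻¹(0.8) = 0.842, giving δ = 3.168.
δ = d·√n ⇒ n = (δ/d)² = (3.168 / 0.34)² = 86.82.
Rounding up, n = 87.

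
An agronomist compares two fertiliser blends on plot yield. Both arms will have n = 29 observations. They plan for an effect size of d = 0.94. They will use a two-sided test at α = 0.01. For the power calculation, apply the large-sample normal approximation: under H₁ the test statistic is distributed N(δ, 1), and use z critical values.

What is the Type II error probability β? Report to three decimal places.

Noncentrality parameter: δ = d·√(n/2) = 0.94 × √(29/2) = 3.5794
Critical value for a two-sided test at α = 0.01: z_{α/2} = 2.576.
Power = Φ(δ − 2.576) + Φ(−δ − 2.576) = Φ(1.004) + Φ(-6.155) = 0.8422 + 0.0000 = 0.8422.
Type II error: β = 1 − power = 1 − 0.8422 = 0.1578.

β ≈ 0.158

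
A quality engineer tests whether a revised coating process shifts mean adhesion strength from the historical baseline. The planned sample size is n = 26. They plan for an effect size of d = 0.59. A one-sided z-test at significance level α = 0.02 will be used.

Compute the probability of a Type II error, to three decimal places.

β ≈ 0.170

Noncentrality parameter: δ = d·√n = 0.59 × √26 = 3.0084
Critical value for a one-sided test at α = 0.02: z_α = 2.054.
Power = P(Z > 2.054 − δ) = Φ(0.955) = 0.8301.
Type II error: β = 1 − power = 1 − 0.8301 = 0.1699.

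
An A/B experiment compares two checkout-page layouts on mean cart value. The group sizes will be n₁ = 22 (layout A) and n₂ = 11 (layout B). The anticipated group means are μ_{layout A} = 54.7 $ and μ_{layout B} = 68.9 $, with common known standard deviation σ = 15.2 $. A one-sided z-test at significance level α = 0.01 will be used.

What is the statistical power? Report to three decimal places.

Standardized effect: d = |μ_{layout A} − μ_{layout B}| / σ = |54.7 − 68.9| / 15.2 = 0.9342
Noncentrality parameter: δ = d / √(1/n₁ + 1/n₂) = 0.9342 / √(1/22 + 1/11) = 2.5299
Critical value for a one-sided test at α = 0.01: z_α = 2.326.
Power = Φ(δ − 2.326) = Φ(0.204) = 0.5806.

Power ≈ 0.581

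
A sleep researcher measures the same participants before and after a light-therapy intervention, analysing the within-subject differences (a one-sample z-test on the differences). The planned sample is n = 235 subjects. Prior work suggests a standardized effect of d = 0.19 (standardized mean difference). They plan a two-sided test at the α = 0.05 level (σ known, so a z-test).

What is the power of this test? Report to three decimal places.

Power ≈ 0.830

Noncentrality parameter: λ = d·√n = 0.19 × √235 = 2.9126
Critical value for a two-sided test at α = 0.05: z_{α/2} = 1.960.
Power = Φ(λ − 1.960) + Φ(−λ − 1.960) = Φ(0.953) + Φ(-4.873) = 0.8296 + 0.0000 = 0.8296.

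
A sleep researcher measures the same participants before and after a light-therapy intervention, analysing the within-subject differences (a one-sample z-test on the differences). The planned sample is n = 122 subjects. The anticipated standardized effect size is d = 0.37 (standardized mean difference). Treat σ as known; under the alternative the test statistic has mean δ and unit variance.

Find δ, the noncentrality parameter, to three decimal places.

δ = d·√n = 0.37 × √122 = 4.0868

δ ≈ 4.087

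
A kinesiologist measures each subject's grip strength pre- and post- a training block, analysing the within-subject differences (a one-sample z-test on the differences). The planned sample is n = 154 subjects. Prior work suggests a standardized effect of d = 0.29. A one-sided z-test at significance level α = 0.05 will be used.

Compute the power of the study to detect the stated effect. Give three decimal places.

Noncentrality parameter: δ = d·√n = 0.29 × √154 = 3.5988
One-sided α = 0.05 → critical value z_{0.05} = 1.645.
Power = P(Z > 1.645 − δ) = Φ(1.954) = 0.9746.

Power ≈ 0.975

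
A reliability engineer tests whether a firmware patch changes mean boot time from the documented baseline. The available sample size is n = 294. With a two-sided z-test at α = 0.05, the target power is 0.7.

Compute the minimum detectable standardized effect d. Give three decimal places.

Required noncentrality: δ = z_{0.025} + z_{0.30} = 1.960 + 0.524 = 2.484.
(Lower-tail contribution to power is negligible for δ > 0.)
δ = d·√n ⇒ d = δ/√n = 2.484/√294 = 0.1449.

d ≈ 0.145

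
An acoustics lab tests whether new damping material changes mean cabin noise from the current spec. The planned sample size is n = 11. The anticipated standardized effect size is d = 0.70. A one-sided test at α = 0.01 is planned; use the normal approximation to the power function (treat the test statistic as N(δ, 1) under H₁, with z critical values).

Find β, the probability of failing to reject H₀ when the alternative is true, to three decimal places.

Noncentrality parameter: δ = d·√n = 0.70 × √11 = 2.3216
Critical value for a one-sided test at α = 0.01: z_α = 2.326.
Power = Φ(δ − 2.326) = Φ(-0.005) = 0.4981.
Type II error: β = 1 − power = 1 − 0.4981 = 0.5019.

β ≈ 0.502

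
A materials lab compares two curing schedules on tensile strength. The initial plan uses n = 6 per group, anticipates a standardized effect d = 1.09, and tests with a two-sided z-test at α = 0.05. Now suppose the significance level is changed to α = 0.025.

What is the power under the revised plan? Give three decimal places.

δ = d·√(n/2) = 1.09 × √(6/2) = 1.8879 (unchanged). New critical value: z_{0.0125} = 2.241.
Revised power = Φ(δ − 2.241) + Φ(−δ − 2.241) = Φ(-0.353) + Φ(-4.129) = 0.3619 + 0.0000 = 0.3619.

Power ≈ 0.362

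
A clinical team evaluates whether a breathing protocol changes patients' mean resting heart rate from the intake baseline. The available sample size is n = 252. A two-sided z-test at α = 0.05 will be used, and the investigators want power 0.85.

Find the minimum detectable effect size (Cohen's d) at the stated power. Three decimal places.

Need Φ(δ − 1.960) = 0.85, so δ = 1.960 + 1.036 = 2.996.
(The second rejection-region term Φ(−δ − z_{α/2}) is negligible and dropped.)
δ = d·√n ⇒ d = δ/√n = 2.996/√252 = 0.1888.

d ≈ 0.189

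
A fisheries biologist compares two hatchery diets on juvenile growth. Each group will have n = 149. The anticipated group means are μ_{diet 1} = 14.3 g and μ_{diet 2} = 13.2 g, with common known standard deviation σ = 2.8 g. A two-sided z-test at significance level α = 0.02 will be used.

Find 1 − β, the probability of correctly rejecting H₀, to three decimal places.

Standardized effect: d = |μ_{diet 1} − μ_{diet 2}| / σ = |14.3 − 13.2| / 2.8 = 0.3929
Noncentrality parameter: δ = d·√(n/2) = 0.3929 × √(149/2) = 3.3909
Critical value for a two-sided test at α = 0.02: z_{α/2} = 2.326.
Power = Φ(δ − 2.326) + Φ(−δ − 2.326) = Φ(1.065) + Φ(-5.717) = 0.8565 + 0.0000 = 0.8565.

Power ≈ 0.856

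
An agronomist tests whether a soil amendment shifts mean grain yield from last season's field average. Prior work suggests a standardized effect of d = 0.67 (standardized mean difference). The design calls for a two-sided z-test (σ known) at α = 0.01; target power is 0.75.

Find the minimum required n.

n = 24

For power 0.75 need Φ(δ − z_{0.005}) = 0.75, so δ = z_{0.005} + z_{0.25} = 2.576 + 0.674 = 3.250.
(Ignoring the negligible lower-tail rejection probability gives the usual closed-form inversion.)
δ = d·√n ⇒ n = (δ/d)² = (3.250 / 0.67)² = 23.53.
Rounding up, n = 24.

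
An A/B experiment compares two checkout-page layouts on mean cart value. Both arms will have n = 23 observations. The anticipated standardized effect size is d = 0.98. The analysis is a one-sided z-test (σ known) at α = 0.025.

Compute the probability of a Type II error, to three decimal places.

β ≈ 0.086

Noncentrality parameter: δ = d·√(n/2) = 0.98 × √(23/2) = 3.3233
One-sided α = 0.025 → critical value z_{0.025} = 1.960.
Power = P(Z > 1.960 − δ) = Φ(1.363) = 0.9136.
Type II error: β = 1 − power = 1 − 0.9136 = 0.0864.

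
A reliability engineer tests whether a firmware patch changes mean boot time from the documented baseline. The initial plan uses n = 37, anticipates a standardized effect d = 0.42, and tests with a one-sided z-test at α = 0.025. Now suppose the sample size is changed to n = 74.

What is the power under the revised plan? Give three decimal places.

With n = 74: δ = d·√n = 0.42 × √74 = 3.6130. Critical value z_{0.025} = 1.960.
Revised power = P(Z > 1.960 − δ) = Φ(1.653) = 0.9508.

Power ≈ 0.951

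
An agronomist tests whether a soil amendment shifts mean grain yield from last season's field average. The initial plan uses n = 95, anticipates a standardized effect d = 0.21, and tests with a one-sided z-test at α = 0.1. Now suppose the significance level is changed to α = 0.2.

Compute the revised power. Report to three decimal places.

δ = d·√n = 0.21 × √95 = 2.0468 (unchanged). New critical value: z_{0.2} = 0.842.
Revised power = Φ(δ − 0.842) = Φ(1.205) = 0.8859.

Power ≈ 0.886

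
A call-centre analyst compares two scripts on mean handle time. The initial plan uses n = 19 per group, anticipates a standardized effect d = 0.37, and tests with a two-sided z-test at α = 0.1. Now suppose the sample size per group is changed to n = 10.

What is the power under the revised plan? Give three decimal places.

With n = 10 per group: δ = d·√(n/2) = 0.37 × √(10/2) = 0.8273. Critical value z_{0.05} = 1.645.
Revised power = Φ(δ − 1.645) + Φ(−δ − 1.645) = Φ(-0.818) + Φ(-2.472) = 0.2068 + 0.0067 = 0.2135.

Power ≈ 0.214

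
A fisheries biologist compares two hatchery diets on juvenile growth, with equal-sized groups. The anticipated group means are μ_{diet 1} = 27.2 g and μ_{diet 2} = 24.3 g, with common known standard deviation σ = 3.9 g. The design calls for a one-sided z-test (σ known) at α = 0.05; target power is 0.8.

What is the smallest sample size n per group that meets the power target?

n = 23 per group

Standardized effect: d = |μ_{diet 1} − μ_{diet 2}| / σ = |27.2 − 24.3| / 3.9 = 0.7436
For power 0.8 need Φ(δ − z_{0.05}) = 0.8, so δ = z_{0.05} + z_{0.20} = 1.645 + 0.842 = 2.486.
δ = d·√(n/2) ⇒ n = 2(δ/d)² = 2 × (2.486 / 0.7436)² = 22.36.
Round up to the next whole unit.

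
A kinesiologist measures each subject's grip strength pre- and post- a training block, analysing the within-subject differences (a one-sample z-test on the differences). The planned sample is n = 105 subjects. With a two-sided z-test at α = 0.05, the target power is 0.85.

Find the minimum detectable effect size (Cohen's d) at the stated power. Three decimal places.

Required noncentrality: δ = z_{0.025} + z_{0.15} = 1.960 + 1.036 = 2.996.
(Lower-tail contribution to power is negligible for δ > 0.)
δ = d·√n ⇒ d = δ/√n = 2.996/√105 = 0.2924.

d ≈ 0.292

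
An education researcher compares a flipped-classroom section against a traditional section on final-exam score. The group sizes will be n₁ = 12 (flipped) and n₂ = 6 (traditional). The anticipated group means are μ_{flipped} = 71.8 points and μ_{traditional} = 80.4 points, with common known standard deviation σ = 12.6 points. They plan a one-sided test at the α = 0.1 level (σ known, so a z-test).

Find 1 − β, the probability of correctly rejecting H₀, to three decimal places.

Standardized effect: d = |μ_{flipped} − μ_{traditional}| / σ = |71.8 − 80.4| / 12.6 = 0.6825
Noncentrality parameter: δ = d / √(1/n₁ + 1/n₂) = 0.6825 / √(1/12 + 1/6) = 1.3651
One-sided α = 0.1 → critical value z_{0.1} = 1.282.
Power = P(Z > 1.282 − δ) = Φ(0.084) = 0.5333.

Power ≈ 0.533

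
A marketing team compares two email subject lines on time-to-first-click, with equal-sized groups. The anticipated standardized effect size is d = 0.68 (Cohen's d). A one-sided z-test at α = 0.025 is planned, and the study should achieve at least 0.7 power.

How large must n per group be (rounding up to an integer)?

For power 0.7 need Φ(δ − z_{0.025}) = 0.7, so δ = z_{0.025} + z_{0.30} = 1.960 + 0.524 = 2.484.
δ = d·√(n/2) ⇒ n = 2(δ/d)² = 2 × (2.484 / 0.68)² = 26.70.
Round up to the next whole unit.

n = 27 per group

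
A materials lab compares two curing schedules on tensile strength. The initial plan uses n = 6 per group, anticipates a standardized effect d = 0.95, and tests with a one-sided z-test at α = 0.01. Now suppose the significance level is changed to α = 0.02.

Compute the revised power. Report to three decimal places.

δ = d·√(n/2) = 0.95 × √(6/2) = 1.6454 (unchanged). New critical value: z_{0.02} = 2.054.
Revised power = P(Z > 2.054 − δ) = Φ(-0.408) = 0.3415.

Power ≈ 0.342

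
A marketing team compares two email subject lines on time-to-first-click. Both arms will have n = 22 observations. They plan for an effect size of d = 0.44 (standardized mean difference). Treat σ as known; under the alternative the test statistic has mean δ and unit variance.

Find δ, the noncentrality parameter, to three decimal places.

δ ≈ 1.459

The noncentrality parameter scales effect size by the design's sample-size factor: δ = d·√(n/2) = 0.44 × √(22/2) = 1.4593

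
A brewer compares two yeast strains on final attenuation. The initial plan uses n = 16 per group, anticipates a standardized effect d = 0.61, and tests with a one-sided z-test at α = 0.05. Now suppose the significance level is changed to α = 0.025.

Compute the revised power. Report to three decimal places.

δ = d·√(n/2) = 0.61 × √(16/2) = 1.7253 (unchanged). New critical value: z_{0.025} = 1.960.
Revised power = Φ(δ − 1.960) = Φ(-0.235) = 0.4073.

Power ≈ 0.407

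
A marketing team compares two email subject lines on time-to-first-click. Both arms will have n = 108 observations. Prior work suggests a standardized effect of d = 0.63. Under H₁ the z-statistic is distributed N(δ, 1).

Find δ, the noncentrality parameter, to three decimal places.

δ ≈ 4.630

The noncentrality parameter scales effect size by the design's sample-size factor: δ = d·√(n/2) = 0.63 × √(108/2) = 4.6295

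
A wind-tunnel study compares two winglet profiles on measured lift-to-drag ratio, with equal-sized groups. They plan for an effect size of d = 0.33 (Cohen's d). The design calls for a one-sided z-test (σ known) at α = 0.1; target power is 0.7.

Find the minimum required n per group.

For power 0.7 need Φ(δ − z_{0.1}) = 0.7, so δ = z_{0.1} + z_{0.30} = 1.282 + 0.524 = 1.806.
δ = d·√(n/2) ⇒ n = 2(δ/d)² = 2 × (1.806 / 0.33)² = 59.90.
Round up to the next whole unit.

n = 60 per group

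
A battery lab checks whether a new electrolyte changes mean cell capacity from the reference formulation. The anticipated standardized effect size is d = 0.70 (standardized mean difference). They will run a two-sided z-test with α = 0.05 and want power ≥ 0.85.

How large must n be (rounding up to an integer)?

n = 19

For power 0.85 need Φ(δ − z_{0.025}) = 0.85, so δ = z_{0.025} + z_{0.15} = 1.960 + 1.036 = 2.996.
(Ignoring the negligible lower-tail rejection probability gives the usual closed-form inversion.)
δ = d·√n ⇒ n = (δ/d)² = (2.996 / 0.70)² = 18.32.
Rounding up, n = 19.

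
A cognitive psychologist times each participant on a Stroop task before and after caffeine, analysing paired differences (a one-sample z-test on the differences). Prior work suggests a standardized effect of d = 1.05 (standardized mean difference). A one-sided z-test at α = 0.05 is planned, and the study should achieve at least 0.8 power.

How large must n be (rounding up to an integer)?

Set Φ(δ − 1.645) = 0.8; then δ − 1.645 = Φ⁻¹(0.8) = 0.842, giving δ = 2.486.
δ = d·√n ⇒ n = (δ/d)² = (2.486 / 1.05)² = 5.61.
Rounding up, n = 6.

n = 6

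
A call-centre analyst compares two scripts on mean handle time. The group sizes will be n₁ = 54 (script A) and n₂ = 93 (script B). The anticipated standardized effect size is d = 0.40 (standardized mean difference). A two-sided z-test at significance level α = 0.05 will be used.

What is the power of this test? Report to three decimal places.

Noncentrality parameter: δ = d / √(1/n₁ + 1/n₂) = 0.40 / √(1/54 + 1/93) = 2.3380
Two-sided α = 0.05 → critical value z_{0.025} = 1.960.
Power = Φ(δ − 1.960) + Φ(−δ − 1.960) = Φ(0.378) + Φ(-4.298) = 0.6473 + 0.0000 = 0.6473.

Power ≈ 0.647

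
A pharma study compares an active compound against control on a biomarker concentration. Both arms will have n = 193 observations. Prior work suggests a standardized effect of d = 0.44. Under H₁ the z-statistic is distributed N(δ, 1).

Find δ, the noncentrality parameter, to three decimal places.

δ ≈ 4.322

δ = d·√(n/2) = 0.44 × √(193/2) = 4.3223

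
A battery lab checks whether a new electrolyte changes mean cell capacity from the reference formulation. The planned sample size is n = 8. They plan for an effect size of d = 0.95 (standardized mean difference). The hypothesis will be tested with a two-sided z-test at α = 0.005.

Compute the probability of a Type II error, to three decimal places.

β ≈ 0.548

Noncentrality parameter: δ = d·√n = 0.95 × √8 = 2.6870
Two-sided α = 0.005 → critical value z_{0.0025} = 2.807.
Power = Φ(δ − 2.807) + Φ(−δ − 2.807) = Φ(-0.120) + Φ(-5.494) = 0.4522 + 0.0000 = 0.4522.
Type II error: β = 1 − power = 1 − 0.4522 = 0.5478.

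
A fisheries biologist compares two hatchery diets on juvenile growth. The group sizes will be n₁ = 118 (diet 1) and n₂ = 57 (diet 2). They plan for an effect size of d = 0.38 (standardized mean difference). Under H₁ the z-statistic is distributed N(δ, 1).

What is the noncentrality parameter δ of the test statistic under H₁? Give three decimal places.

δ = d / √(1/n₁ + 1/n₂) = 0.38 / √(1/118 + 1/57) = 2.3558

δ ≈ 2.356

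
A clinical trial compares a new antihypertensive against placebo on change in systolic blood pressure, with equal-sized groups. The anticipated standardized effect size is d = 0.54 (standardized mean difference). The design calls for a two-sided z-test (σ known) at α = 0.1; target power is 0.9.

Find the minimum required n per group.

n = 59 per group

Set Φ(δ − 1.645) = 0.9; then δ − 1.645 = Φ⁻¹(0.9) = 1.282, giving δ = 2.926.
(For δ > 0 the lower-tail rejection region contributes negligibly to power, so the one-term inversion is standard.)
δ = d·√(n/2) ⇒ n = 2(δ/d)² = 2 × (2.926 / 0.54)² = 58.74.
Round up to the next whole unit.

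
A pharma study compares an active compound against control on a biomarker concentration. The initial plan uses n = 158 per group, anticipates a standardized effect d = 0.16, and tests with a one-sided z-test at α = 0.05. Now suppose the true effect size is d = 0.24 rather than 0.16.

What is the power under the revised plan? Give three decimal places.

With d = 0.24: δ = d·√(n/2) = 0.24 × √(158/2) = 2.1332. Critical value z_{0.05} = 1.645.
Revised power = P(Z > 1.645 − δ) = Φ(0.488) = 0.6873.

Power ≈ 0.687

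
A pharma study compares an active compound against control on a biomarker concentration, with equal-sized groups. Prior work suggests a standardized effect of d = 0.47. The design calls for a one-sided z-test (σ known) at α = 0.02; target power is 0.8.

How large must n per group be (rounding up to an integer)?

Set Φ(δ − 2.054) = 0.8; then δ − 2.054 = Φ⁻¹(0.8) = 0.842, giving δ = 2.895.
δ = d·√(n/2) ⇒ n = 2(δ/d)² = 2 × (2.895 / 0.47)² = 75.90.
Round up to the next whole unit.

n = 76 per group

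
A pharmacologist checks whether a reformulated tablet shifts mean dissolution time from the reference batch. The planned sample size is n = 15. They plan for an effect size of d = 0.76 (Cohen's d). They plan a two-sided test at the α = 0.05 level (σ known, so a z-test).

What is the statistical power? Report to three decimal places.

Noncentrality parameter: δ = d·√n = 0.76 × √15 = 2.9435
Two-sided α = 0.05 → critical value z_{0.025} = 1.960.
Power = Φ(δ − 1.960) + Φ(−δ − 1.960) = Φ(0.984) + Φ(-4.903) = 0.8373 + 0.0000 = 0.8373.

Power ≈ 0.837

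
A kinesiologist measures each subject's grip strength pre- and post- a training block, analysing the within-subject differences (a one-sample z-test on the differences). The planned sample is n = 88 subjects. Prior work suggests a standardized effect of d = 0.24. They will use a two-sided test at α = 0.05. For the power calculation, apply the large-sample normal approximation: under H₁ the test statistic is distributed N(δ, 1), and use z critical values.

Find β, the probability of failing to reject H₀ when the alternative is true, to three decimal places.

Noncentrality parameter: δ = d·√n = 0.24 × √88 = 2.2514
Critical value for a two-sided test at α = 0.05: z_{α/2} = 1.960.
Power = Φ(δ − 1.960) + Φ(−δ − 1.960) = Φ(0.291) + Φ(-4.211) = 0.6146 + 0.0000 = 0.6147.
Type II error: β = 1 − power = 1 − 0.6147 = 0.3853.

β ≈ 0.385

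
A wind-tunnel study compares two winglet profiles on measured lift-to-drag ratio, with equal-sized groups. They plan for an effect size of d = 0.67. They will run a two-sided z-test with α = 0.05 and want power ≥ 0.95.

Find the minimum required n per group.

n = 58 per group

Set Φ(δ − 1.960) = 0.95; then δ − 1.960 = Φ⁻¹(0.95) = 1.645, giving δ = 3.605.
(The Φ(−δ − z_{α/2}) term is vanishingly small for δ > 0 and is dropped in the standard sample-size formula.)
δ = d·√(n/2) ⇒ n = 2(δ/d)² = 2 × (3.605 / 0.67)² = 57.90.
Round up to the next whole unit.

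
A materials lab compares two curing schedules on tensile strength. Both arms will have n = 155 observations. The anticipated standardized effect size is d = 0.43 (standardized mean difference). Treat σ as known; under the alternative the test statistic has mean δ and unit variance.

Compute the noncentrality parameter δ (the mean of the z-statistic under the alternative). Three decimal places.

δ ≈ 3.785

The noncentrality parameter scales effect size by the design's sample-size factor: δ = d·√(n/2) = 0.43 × √(155/2) = 3.7855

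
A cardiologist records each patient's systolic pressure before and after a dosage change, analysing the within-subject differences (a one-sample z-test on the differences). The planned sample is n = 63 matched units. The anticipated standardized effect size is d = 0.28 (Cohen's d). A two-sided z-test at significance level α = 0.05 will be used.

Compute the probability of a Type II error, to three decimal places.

Noncentrality parameter: δ = d·√n = 0.28 × √63 = 2.2224
Critical value for a two-sided test at α = 0.05: z_{α/2} = 1.960.
Power = Φ(δ − 1.960) + Φ(−δ − 1.960) = Φ(0.262) + Φ(-4.182) = 0.6035 + 0.0000 = 0.6035.
Type II error: β = 1 − power = 1 − 0.6035 = 0.3965.

β ≈ 0.396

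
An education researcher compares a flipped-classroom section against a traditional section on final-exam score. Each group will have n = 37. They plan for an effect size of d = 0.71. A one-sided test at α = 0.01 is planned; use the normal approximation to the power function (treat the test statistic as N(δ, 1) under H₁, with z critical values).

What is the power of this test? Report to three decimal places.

Power ≈ 0.767

Noncentrality parameter: δ = d·√(n/2) = 0.71 × √(37/2) = 3.0538
One-sided α = 0.01 → critical value z_{0.01} = 2.326.
Power = P(Z > 2.326 − δ) = Φ(0.727) = 0.7665.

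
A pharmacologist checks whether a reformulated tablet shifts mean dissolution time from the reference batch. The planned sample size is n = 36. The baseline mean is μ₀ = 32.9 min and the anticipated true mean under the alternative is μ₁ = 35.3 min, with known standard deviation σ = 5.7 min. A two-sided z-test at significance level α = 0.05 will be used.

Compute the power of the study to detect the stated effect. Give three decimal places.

Power ≈ 0.714

Standardized effect: d = |μ₁ − μ₀| / σ = |35.3 − 32.9| / 5.7 = 0.4211
Noncentrality parameter: δ = d·√n = 0.4211 × √36 = 2.5263
Two-sided α = 0.05 → critical value z_{0.025} = 1.960.
Power = Φ(δ − 1.960) + Φ(−δ − 1.960) = Φ(0.566) + Φ(-4.486) = 0.7144 + 0.0000 = 0.7144.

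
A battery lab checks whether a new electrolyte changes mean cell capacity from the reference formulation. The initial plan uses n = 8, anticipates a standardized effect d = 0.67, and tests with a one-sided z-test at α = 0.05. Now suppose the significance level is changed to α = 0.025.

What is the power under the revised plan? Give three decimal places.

δ = d·√n = 0.67 × √8 = 1.8950 (unchanged). New critical value: z_{0.025} = 1.960.
Revised power = Φ(δ − 1.960) = Φ(-0.065) = 0.4741.

Power ≈ 0.474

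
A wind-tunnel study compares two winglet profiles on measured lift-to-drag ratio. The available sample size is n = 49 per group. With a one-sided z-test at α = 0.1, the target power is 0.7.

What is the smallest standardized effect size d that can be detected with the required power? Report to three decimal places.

Need Φ(δ − 1.282) = 0.7, so δ = 1.282 + 0.524 = 1.806.
δ = d·√(n/2) ⇒ d = δ/√(n/2) = 1.806/√(49/2) = 0.3649.

d ≈ 0.365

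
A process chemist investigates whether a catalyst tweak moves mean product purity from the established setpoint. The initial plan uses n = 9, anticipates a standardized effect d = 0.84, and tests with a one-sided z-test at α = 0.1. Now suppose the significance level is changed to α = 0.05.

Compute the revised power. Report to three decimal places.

Power ≈ 0.809

δ = d·√n = 0.84 × √9 = 2.5200 (unchanged). New critical value: z_{0.05} = 1.645.
Revised power = Φ(δ − 1.645) = Φ(0.875) = 0.8093.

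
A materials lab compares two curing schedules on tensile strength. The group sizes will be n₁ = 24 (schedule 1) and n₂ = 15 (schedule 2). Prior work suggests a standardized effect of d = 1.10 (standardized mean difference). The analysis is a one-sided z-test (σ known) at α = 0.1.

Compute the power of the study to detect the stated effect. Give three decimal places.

Power ≈ 0.980

Noncentrality parameter: δ = d / √(1/n₁ + 1/n₂) = 1.10 / √(1/24 + 1/15) = 3.3420
Critical value for a one-sided test at α = 0.1: z_α = 1.282.
Power = P(Z > 1.282 − δ) = Φ(2.060) = 0.9803.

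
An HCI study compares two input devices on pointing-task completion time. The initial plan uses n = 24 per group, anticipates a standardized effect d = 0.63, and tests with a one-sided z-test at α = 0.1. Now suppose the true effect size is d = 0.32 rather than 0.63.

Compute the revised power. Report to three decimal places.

With d = 0.32: δ = d·√(n/2) = 0.32 × √(24/2) = 1.1085. Critical value z_{0.1} = 1.282.
Revised power = P(Z > 1.282 − δ) = Φ(-0.173) = 0.4313.

Power ≈ 0.431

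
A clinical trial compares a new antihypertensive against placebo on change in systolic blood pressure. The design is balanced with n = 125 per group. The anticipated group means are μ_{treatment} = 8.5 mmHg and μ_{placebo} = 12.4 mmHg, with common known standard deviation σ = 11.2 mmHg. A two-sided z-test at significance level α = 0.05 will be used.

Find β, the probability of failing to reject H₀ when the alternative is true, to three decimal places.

Standardized effect: d = |μ_{treatment} − μ_{placebo}| / σ = |8.5 − 12.4| / 11.2 = 0.3482
Noncentrality parameter: δ = d·√(n/2) = 0.3482 × √(125/2) = 2.7529
Two-sided α = 0.05 → critical value z_{0.025} = 1.960.
Power = Φ(δ − 1.960) + Φ(−δ − 1.960) = Φ(0.793) + Φ(-4.713) = 0.7861 + 0.0000 = 0.7861.
Type II error: β = 1 − power = 1 − 0.7861 = 0.2139.

β ≈ 0.214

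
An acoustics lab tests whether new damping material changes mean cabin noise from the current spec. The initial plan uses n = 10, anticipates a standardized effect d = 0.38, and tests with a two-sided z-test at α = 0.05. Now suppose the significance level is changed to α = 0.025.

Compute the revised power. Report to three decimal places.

Power ≈ 0.150

δ = d·√n = 0.38 × √10 = 1.2017 (unchanged). New critical value: z_{0.0125} = 2.241.
Revised power = Φ(δ − 2.241) + Φ(−δ − 2.241) = Φ(-1.040) + Φ(-3.443) = 0.1492 + 0.0003 = 0.1495.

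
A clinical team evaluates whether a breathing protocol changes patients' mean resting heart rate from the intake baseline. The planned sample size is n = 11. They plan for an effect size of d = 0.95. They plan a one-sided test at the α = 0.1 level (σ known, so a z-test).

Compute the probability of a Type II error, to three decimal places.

Noncentrality parameter: δ = d·√n = 0.95 × √11 = 3.1508
One-sided α = 0.1 → critical value z_{0.1} = 1.282.
Power = Φ(δ − 1.282) = Φ(1.869) = 0.9692.
Type II error: β = 1 − power = 1 − 0.9692 = 0.0308.

β ≈ 0.031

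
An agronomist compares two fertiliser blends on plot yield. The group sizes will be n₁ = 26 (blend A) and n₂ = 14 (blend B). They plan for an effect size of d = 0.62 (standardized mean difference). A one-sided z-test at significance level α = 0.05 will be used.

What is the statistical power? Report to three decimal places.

Power ≈ 0.589

Noncentrality parameter: δ = d / √(1/n₁ + 1/n₂) = 0.62 / √(1/26 + 1/14) = 1.8703
Critical value for a one-sided test at α = 0.05: z_α = 1.645.
Power = Φ(δ − 1.645) = Φ(0.225) = 0.5892.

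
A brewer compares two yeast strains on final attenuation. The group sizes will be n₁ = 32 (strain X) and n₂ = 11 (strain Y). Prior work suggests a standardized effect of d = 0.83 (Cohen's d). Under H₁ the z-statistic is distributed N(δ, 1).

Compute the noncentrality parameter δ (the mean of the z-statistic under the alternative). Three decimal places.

δ ≈ 2.375

δ = d / √(1/n₁ + 1/n₂) = 0.83 / √(1/32 + 1/11) = 2.3747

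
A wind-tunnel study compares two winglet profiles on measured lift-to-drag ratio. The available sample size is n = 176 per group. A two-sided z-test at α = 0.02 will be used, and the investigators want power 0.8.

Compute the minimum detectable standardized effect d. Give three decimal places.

Required noncentrality: δ = z_{0.01} + z_{0.20} = 2.326 + 0.842 = 3.168.
(The second rejection-region term Φ(−δ − z_{α/2}) is negligible and dropped.)
δ = d·√(n/2) ⇒ d = δ/√(n/2) = 3.168/√(176/2) = 0.3377.

d ≈ 0.338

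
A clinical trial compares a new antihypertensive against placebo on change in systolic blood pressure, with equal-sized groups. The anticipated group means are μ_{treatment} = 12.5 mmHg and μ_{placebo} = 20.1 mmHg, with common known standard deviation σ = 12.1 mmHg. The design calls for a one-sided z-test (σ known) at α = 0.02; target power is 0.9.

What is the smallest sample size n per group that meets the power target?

n = 57 per group

Standardized effect: d = |μ_{treatment} − μ_{placebo}| / σ = |12.5 − 20.1| / 12.1 = 0.6281
Set Φ(δ − 2.054) = 0.9; then δ − 2.054 = Φ⁻¹(0.9) = 1.282, giving δ = 3.335.
δ = d·√(n/2) ⇒ n = 2(δ/d)² = 2 × (3.335 / 0.6281)² = 56.40.
Round up to the next whole unit.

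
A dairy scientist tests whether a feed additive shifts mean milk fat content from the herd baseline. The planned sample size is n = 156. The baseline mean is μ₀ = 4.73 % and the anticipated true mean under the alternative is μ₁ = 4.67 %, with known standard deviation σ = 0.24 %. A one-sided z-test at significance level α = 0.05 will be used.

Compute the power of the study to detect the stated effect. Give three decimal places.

Power ≈ 0.930

Standardized effect: d = |μ₁ − μ₀| / σ = |4.67 − 4.73| / 0.24 = 0.2500
Noncentrality parameter: δ = d·√n = 0.2500 × √156 = 3.1225
One-sided α = 0.05 → critical value z_{0.05} = 1.645.
Power = P(Z > 1.645 − δ) = Φ(1.478) = 0.9302.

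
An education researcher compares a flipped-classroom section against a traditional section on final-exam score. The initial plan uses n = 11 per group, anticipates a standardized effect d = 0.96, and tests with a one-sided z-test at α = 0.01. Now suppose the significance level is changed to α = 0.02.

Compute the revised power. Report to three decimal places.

δ = d·√(n/2) = 0.96 × √(11/2) = 2.2514 (unchanged). New critical value: z_{0.02} = 2.054.
Revised power = Φ(δ − 2.054) = Φ(0.198) = 0.5783.

Power ≈ 0.578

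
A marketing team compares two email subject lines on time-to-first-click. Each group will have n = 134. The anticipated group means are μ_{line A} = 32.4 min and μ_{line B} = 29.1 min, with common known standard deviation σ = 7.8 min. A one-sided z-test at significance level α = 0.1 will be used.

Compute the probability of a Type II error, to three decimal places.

Standardized effect: d = |μ_{line A} − μ_{line B}| / σ = |32.4 − 29.1| / 7.8 = 0.4231
Noncentrality parameter: δ = d·√(n/2) = 0.4231 × √(134/2) = 3.4630
Critical value for a one-sided test at α = 0.1: z_α = 1.282.
Power = Φ(δ − 1.282) = Φ(2.181) = 0.9854.
Type II error: β = 1 − power = 1 − 0.9854 = 0.0146.

β ≈ 0.015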